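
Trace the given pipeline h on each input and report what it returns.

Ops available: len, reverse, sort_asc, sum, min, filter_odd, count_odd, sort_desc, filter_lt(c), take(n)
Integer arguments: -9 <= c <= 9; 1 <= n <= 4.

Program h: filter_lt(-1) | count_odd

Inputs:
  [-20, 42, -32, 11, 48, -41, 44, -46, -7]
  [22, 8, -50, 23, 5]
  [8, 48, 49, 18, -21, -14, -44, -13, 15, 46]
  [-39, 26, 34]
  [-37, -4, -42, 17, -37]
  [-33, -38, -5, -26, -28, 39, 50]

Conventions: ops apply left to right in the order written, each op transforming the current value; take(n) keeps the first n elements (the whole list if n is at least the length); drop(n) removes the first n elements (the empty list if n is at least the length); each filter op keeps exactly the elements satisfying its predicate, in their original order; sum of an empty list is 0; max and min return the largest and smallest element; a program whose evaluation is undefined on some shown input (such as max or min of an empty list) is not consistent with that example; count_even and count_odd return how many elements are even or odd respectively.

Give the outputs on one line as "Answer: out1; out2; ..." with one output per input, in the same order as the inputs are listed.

2; 0; 2; 1; 2; 2

Execution, op by op:
  [-20, 42, -32, 11, 48, -41, 44, -46, -7] -> [-20, -32, -41, -46, -7] -> 2
  [22, 8, -50, 23, 5] -> [-50] -> 0
  [8, 48, 49, 18, -21, -14, -44, -13, 15, 46] -> [-21, -14, -44, -13] -> 2
  [-39, 26, 34] -> [-39] -> 1
  [-37, -4, -42, 17, -37] -> [-37, -4, -42, -37] -> 2
  [-33, -38, -5, -26, -28, 39, 50] -> [-33, -38, -5, -26, -28] -> 2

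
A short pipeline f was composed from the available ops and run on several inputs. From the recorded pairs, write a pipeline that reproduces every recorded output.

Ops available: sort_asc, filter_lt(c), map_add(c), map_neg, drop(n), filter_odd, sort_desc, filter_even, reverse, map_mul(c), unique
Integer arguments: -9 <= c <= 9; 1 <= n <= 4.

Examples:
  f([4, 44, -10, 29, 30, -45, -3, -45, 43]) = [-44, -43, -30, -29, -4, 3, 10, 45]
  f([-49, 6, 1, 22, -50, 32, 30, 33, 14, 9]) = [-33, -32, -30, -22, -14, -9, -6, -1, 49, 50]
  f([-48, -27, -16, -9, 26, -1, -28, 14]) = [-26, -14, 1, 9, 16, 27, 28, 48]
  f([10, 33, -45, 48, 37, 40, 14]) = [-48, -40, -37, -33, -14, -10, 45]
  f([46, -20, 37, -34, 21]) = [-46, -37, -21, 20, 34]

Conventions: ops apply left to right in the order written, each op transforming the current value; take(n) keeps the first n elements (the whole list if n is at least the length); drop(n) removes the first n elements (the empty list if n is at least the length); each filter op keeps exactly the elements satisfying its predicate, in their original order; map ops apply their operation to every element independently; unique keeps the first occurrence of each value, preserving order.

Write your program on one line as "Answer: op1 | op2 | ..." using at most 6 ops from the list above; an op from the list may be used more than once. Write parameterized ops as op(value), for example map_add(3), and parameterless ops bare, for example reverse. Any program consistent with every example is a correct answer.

map_add(7) | sort_desc | map_add(-7) | unique | map_neg

Check, running the answer program on each example:
  [4, 44, -10, 29, 30, -45, -3, -45, 43] -> [11, 51, -3, 36, 37, -38, 4, -38, 50] -> [51, 50, 37, 36, 11, 4, -3, -38, -38] -> [44, 43, 30, 29, 4, -3, -10, -45, -45] -> [44, 43, 30, 29, 4, -3, -10, -45] -> [-44, -43, -30, -29, -4, 3, 10, 45]
  [-49, 6, 1, 22, -50, 32, 30, 33, 14, 9] -> [-42, 13, 8, 29, -43, 39, 37, 40, 21, 16] -> [40, 39, 37, 29, 21, 16, 13, 8, -42, -43] -> [33, 32, 30, 22, 14, 9, 6, 1, -49, -50] -> [33, 32, 30, 22, 14, 9, 6, 1, -49, -50] -> [-33, -32, -30, -22, -14, -9, -6, -1, 49, 50]
  [-48, -27, -16, -9, 26, -1, -28, 14] -> [-41, -20, -9, -2, 33, 6, -21, 21] -> [33, 21, 6, -2, -9, -20, -21, -41] -> [26, 14, -1, -9, -16, -27, -28, -48] -> [26, 14, -1, -9, -16, -27, -28, -48] -> [-26, -14, 1, 9, 16, 27, 28, 48]
  [10, 33, -45, 48, 37, 40, 14] -> [17, 40, -38, 55, 44, 47, 21] -> [55, 47, 44, 40, 21, 17, -38] -> [48, 40, 37, 33, 14, 10, -45] -> [48, 40, 37, 33, 14, 10, -45] -> [-48, -40, -37, -33, -14, -10, 45]
  [46, -20, 37, -34, 21] -> [53, -13, 44, -27, 28] -> [53, 44, 28, -13, -27] -> [46, 37, 21, -20, -34] -> [46, 37, 21, -20, -34] -> [-46, -37, -21, 20, 34]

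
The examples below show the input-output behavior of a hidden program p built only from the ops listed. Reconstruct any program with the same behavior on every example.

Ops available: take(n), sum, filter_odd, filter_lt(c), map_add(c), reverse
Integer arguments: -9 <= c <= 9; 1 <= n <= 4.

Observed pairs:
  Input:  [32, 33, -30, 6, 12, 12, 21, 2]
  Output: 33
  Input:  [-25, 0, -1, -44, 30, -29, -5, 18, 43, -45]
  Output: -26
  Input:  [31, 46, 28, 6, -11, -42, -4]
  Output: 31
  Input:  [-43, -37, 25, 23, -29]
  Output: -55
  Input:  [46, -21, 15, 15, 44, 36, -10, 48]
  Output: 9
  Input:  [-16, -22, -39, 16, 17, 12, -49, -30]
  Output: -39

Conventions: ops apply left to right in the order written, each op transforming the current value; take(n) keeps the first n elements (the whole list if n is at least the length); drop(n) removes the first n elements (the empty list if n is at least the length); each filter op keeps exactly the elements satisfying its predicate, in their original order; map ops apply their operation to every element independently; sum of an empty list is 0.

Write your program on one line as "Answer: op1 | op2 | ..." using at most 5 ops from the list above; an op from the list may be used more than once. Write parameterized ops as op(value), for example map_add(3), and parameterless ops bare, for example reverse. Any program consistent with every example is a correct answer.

take(4) | filter_odd | take(3) | sum

Check, running the answer program on each example:
  [32, 33, -30, 6, 12, 12, 21, 2] -> [32, 33, -30, 6] -> [33] -> [33] -> 33
  [-25, 0, -1, -44, 30, -29, -5, 18, 43, -45] -> [-25, 0, -1, -44] -> [-25, -1] -> [-25, -1] -> -26
  [31, 46, 28, 6, -11, -42, -4] -> [31, 46, 28, 6] -> [31] -> [31] -> 31
  [-43, -37, 25, 23, -29] -> [-43, -37, 25, 23] -> [-43, -37, 25, 23] -> [-43, -37, 25] -> -55
  [46, -21, 15, 15, 44, 36, -10, 48] -> [46, -21, 15, 15] -> [-21, 15, 15] -> [-21, 15, 15] -> 9
  [-16, -22, -39, 16, 17, 12, -49, -30] -> [-16, -22, -39, 16] -> [-39] -> [-39] -> -39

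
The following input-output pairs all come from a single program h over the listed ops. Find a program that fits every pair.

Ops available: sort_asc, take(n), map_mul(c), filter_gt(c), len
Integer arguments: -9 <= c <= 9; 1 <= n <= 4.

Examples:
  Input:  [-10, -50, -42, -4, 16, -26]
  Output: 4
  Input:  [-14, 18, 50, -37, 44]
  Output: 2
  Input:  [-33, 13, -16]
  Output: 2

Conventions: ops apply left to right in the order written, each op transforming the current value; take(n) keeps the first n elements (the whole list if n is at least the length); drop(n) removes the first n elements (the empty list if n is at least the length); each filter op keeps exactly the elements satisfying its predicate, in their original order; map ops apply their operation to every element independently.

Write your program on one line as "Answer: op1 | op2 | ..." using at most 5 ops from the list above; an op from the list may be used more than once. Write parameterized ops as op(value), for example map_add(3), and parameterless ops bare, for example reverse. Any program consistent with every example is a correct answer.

map_mul(4) | take(4) | map_mul(-5) | filter_gt(-1) | len

Check, running the answer program on each example:
  [-10, -50, -42, -4, 16, -26] -> [-40, -200, -168, -16, 64, -104] -> [-40, -200, -168, -16] -> [200, 1000, 840, 80] -> [200, 1000, 840, 80] -> 4
  [-14, 18, 50, -37, 44] -> [-56, 72, 200, -148, 176] -> [-56, 72, 200, -148] -> [280, -360, -1000, 740] -> [280, 740] -> 2
  [-33, 13, -16] -> [-132, 52, -64] -> [-132, 52, -64] -> [660, -260, 320] -> [660, 320] -> 2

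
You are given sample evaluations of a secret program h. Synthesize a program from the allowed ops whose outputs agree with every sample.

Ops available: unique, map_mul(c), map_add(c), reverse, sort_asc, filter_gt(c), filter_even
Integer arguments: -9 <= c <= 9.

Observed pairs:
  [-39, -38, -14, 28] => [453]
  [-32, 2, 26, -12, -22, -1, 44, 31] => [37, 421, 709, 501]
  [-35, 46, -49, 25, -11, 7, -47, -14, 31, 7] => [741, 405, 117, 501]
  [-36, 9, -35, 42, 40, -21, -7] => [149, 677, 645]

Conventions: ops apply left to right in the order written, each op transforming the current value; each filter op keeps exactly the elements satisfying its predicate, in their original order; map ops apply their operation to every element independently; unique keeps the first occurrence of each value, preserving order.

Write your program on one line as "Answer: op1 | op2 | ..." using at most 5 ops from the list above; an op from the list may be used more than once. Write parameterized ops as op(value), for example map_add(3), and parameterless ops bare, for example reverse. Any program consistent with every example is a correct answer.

filter_gt(-1) | unique | map_mul(2) | map_mul(8) | map_add(5)

Check, running the answer program on each example:
  [-39, -38, -14, 28] -> [28] -> [28] -> [56] -> [448] -> [453]
  [-32, 2, 26, -12, -22, -1, 44, 31] -> [2, 26, 44, 31] -> [2, 26, 44, 31] -> [4, 52, 88, 62] -> [32, 416, 704, 496] -> [37, 421, 709, 501]
  [-35, 46, -49, 25, -11, 7, -47, -14, 31, 7] -> [46, 25, 7, 31, 7] -> [46, 25, 7, 31] -> [92, 50, 14, 62] -> [736, 400, 112, 496] -> [741, 405, 117, 501]
  [-36, 9, -35, 42, 40, -21, -7] -> [9, 42, 40] -> [9, 42, 40] -> [18, 84, 80] -> [144, 672, 640] -> [149, 677, 645]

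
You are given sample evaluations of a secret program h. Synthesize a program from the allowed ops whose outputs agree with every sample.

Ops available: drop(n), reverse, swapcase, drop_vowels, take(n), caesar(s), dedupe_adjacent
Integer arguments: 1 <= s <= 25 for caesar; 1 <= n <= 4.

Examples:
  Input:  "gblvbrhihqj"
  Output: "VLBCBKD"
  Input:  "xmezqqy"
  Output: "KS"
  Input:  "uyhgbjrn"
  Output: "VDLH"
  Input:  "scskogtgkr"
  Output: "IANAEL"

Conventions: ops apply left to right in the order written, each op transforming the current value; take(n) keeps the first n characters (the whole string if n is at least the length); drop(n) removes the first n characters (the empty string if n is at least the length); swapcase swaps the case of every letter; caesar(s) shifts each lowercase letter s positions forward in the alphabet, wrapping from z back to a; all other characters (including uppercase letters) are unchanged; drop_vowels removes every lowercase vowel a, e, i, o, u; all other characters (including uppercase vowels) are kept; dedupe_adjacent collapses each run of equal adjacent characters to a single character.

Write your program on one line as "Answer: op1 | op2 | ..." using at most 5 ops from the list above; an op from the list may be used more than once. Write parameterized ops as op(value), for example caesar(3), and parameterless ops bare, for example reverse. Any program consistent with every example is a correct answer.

caesar(3) | caesar(17) | dedupe_adjacent | drop(4) | swapcase

Check, running the answer program on each example:
  "gblvbrhihqj" -> "jeoyeuklktm" -> "avfpvlbcbkd" -> "avfpvlbcbkd" -> "vlbcbkd" -> "VLBCBKD"
  "xmezqqy" -> "aphcttb" -> "rgytkks" -> "rgytks" -> "ks" -> "KS"
  "uyhgbjrn" -> "xbkjemuq" -> "osbavdlh" -> "osbavdlh" -> "vdlh" -> "VDLH"
  "scskogtgkr" -> "vfvnrjwjnu" -> "mwmeianael" -> "mwmeianael" -> "ianael" -> "IANAEL"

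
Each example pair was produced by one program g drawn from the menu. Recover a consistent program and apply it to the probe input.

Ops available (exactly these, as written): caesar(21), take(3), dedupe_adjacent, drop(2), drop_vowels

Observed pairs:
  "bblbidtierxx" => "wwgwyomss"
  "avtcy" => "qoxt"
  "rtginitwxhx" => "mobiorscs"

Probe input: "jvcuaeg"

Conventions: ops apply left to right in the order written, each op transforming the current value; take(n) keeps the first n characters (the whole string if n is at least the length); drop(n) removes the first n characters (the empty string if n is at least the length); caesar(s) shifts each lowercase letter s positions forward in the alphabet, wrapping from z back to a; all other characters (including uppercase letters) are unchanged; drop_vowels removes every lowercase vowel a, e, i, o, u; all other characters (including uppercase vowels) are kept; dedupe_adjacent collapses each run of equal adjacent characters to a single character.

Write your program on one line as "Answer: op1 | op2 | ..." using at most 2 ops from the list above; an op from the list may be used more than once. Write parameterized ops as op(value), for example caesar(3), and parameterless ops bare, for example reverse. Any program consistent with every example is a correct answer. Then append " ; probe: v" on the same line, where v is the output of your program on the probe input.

drop_vowels | caesar(21) ; probe: "eqxb"

Check, running the answer program on each example:
  "bblbidtierxx" -> "bblbdtrxx" -> "wwgwyomss"
  "avtcy" -> "vtcy" -> "qoxt"
  "rtginitwxhx" -> "rtgntwxhx" -> "mobiorscs"
  probe: "jvcuaeg" -> "jvcg" -> "eqxb"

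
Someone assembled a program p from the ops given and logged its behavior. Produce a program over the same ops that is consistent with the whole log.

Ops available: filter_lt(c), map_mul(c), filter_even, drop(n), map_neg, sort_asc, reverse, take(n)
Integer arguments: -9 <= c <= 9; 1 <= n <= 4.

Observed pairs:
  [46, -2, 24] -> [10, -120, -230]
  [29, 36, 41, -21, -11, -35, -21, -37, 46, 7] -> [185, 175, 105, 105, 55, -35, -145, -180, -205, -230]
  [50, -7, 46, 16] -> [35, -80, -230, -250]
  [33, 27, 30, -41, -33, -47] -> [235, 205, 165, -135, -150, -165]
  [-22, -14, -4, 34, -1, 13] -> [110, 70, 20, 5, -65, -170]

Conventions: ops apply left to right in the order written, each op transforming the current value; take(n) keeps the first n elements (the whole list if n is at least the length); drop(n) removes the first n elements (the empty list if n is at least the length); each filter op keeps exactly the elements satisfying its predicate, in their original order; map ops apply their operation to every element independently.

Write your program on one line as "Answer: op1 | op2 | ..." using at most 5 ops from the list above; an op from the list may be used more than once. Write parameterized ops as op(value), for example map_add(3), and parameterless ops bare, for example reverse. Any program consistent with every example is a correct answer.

map_mul(5) | sort_asc | reverse | map_mul(-1) | reverse

Check, running the answer program on each example:
  [46, -2, 24] -> [230, -10, 120] -> [-10, 120, 230] -> [230, 120, -10] -> [-230, -120, 10] -> [10, -120, -230]
  [29, 36, 41, -21, -11, -35, -21, -37, 46, 7] -> [145, 180, 205, -105, -55, -175, -105, -185, 230, 35] -> [-185, -175, -105, -105, -55, 35, 145, 180, 205, 230] -> [230, 205, 180, 145, 35, -55, -105, -105, -175, -185] -> [-230, -205, -180, -145, -35, 55, 105, 105, 175, 185] -> [185, 175, 105, 105, 55, -35, -145, -180, -205, -230]
  [50, -7, 46, 16] -> [250, -35, 230, 80] -> [-35, 80, 230, 250] -> [250, 230, 80, -35] -> [-250, -230, -80, 35] -> [35, -80, -230, -250]
  [33, 27, 30, -41, -33, -47] -> [165, 135, 150, -205, -165, -235] -> [-235, -205, -165, 135, 150, 165] -> [165, 150, 135, -165, -205, -235] -> [-165, -150, -135, 165, 205, 235] -> [235, 205, 165, -135, -150, -165]
  [-22, -14, -4, 34, -1, 13] -> [-110, -70, -20, 170, -5, 65] -> [-110, -70, -20, -5, 65, 170] -> [170, 65, -5, -20, -70, -110] -> [-170, -65, 5, 20, 70, 110] -> [110, 70, 20, 5, -65, -170]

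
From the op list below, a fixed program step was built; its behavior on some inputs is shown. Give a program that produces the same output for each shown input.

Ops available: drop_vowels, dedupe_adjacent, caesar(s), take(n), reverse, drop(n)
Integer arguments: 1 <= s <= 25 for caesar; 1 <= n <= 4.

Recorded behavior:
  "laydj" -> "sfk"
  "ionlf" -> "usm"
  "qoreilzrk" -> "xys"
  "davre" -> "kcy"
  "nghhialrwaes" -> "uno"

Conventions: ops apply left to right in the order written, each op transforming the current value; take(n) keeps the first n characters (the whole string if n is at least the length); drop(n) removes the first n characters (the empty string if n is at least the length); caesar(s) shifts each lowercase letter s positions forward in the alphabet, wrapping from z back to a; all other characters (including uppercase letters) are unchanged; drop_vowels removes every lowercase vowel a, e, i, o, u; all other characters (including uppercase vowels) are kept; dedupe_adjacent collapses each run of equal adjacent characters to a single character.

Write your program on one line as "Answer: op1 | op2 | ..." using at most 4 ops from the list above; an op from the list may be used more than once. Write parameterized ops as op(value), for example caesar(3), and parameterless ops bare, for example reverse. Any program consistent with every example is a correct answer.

dedupe_adjacent | drop_vowels | take(3) | caesar(7)

Check, running the answer program on each example:
  "laydj" -> "laydj" -> "lydj" -> "lyd" -> "sfk"
  "ionlf" -> "ionlf" -> "nlf" -> "nlf" -> "usm"
  "qoreilzrk" -> "qoreilzrk" -> "qrlzrk" -> "qrl" -> "xys"
  "davre" -> "davre" -> "dvr" -> "dvr" -> "kcy"
  "nghhialrwaes" -> "nghialrwaes" -> "nghlrws" -> "ngh" -> "uno"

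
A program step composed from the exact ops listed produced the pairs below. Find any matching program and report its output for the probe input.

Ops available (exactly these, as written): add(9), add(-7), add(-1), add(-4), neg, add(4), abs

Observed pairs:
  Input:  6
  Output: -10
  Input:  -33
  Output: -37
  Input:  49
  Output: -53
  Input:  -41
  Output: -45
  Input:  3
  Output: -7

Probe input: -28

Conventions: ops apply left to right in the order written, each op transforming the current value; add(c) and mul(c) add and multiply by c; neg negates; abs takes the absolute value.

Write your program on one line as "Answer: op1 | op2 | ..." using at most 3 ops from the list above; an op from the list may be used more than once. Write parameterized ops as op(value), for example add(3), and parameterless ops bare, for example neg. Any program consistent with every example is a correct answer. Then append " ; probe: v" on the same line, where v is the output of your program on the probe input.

abs | add(4) | neg ; probe: -32

Check, running the answer program on each example:
  6 -> 6 -> 10 -> -10
  -33 -> 33 -> 37 -> -37
  49 -> 49 -> 53 -> -53
  -41 -> 41 -> 45 -> -45
  3 -> 3 -> 7 -> -7
  probe: -28 -> 28 -> 32 -> -32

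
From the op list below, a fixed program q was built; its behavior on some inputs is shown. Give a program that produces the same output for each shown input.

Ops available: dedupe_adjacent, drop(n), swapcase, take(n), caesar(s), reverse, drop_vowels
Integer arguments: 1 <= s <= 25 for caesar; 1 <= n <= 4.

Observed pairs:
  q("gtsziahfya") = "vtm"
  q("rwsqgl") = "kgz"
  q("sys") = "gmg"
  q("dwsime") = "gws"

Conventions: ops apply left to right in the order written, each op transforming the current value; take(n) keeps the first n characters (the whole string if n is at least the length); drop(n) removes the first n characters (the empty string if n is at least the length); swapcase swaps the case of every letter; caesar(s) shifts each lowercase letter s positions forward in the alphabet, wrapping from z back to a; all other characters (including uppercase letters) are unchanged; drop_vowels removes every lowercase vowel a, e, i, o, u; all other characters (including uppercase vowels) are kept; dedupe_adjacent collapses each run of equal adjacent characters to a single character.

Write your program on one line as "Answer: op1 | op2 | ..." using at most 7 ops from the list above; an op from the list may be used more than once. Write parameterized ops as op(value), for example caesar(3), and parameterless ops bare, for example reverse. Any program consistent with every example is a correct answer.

caesar(7) | caesar(7) | drop_vowels | reverse | take(3) | reverse

Check, running the answer program on each example:
  "gtsziahfya" -> "nazgphomfh" -> "uhgnwovtmo" -> "hgnwvtm" -> "mtvwngh" -> "mtv" -> "vtm"
  "rwsqgl" -> "ydzxns" -> "fkgeuz" -> "fkgz" -> "zgkf" -> "zgk" -> "kgz"
  "sys" -> "zfz" -> "gmg" -> "gmg" -> "gmg" -> "gmg" -> "gmg"
  "dwsime" -> "kdzptl" -> "rkgwas" -> "rkgws" -> "swgkr" -> "swg" -> "gws"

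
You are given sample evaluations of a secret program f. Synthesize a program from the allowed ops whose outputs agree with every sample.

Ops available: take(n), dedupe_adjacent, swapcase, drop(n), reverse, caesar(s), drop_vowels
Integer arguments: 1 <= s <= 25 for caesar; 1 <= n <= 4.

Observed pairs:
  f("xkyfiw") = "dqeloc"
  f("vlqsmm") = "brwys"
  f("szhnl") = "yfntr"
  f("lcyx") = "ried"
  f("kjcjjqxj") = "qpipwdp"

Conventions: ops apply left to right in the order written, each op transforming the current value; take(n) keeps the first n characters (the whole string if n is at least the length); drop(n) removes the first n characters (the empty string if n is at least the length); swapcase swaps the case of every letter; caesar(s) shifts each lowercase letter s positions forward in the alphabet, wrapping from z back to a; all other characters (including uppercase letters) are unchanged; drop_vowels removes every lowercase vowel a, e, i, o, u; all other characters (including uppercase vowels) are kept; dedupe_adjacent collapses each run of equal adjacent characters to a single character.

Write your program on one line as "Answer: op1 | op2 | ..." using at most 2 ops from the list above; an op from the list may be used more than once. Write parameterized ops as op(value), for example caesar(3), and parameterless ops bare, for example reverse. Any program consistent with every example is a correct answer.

dedupe_adjacent | caesar(6)

Check, running the answer program on each example:
  "xkyfiw" -> "xkyfiw" -> "dqeloc"
  "vlqsmm" -> "vlqsm" -> "brwys"
  "szhnl" -> "szhnl" -> "yfntr"
  "lcyx" -> "lcyx" -> "ried"
  "kjcjjqxj" -> "kjcjqxj" -> "qpipwdp"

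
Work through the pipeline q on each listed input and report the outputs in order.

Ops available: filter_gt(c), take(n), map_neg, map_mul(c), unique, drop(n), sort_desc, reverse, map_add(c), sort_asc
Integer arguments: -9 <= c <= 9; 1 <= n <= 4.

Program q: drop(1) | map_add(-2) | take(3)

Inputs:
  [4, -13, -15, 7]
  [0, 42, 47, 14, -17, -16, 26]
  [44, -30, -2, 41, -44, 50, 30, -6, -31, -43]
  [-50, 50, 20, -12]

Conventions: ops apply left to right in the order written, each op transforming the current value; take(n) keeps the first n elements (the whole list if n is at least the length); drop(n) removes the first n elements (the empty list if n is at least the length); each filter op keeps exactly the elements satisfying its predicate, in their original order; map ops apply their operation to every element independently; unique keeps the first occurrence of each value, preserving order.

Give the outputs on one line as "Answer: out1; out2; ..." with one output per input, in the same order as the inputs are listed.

[-15, -17, 5]; [40, 45, 12]; [-32, -4, 39]; [48, 18, -14]

Execution, op by op:
  [4, -13, -15, 7] -> [-13, -15, 7] -> [-15, -17, 5] -> [-15, -17, 5]
  [0, 42, 47, 14, -17, -16, 26] -> [42, 47, 14, -17, -16, 26] -> [40, 45, 12, -19, -18, 24] -> [40, 45, 12]
  [44, -30, -2, 41, -44, 50, 30, -6, -31, -43] -> [-30, -2, 41, -44, 50, 30, -6, -31, -43] -> [-32, -4, 39, -46, 48, 28, -8, -33, -45] -> [-32, -4, 39]
  [-50, 50, 20, -12] -> [50, 20, -12] -> [48, 18, -14] -> [48, 18, -14]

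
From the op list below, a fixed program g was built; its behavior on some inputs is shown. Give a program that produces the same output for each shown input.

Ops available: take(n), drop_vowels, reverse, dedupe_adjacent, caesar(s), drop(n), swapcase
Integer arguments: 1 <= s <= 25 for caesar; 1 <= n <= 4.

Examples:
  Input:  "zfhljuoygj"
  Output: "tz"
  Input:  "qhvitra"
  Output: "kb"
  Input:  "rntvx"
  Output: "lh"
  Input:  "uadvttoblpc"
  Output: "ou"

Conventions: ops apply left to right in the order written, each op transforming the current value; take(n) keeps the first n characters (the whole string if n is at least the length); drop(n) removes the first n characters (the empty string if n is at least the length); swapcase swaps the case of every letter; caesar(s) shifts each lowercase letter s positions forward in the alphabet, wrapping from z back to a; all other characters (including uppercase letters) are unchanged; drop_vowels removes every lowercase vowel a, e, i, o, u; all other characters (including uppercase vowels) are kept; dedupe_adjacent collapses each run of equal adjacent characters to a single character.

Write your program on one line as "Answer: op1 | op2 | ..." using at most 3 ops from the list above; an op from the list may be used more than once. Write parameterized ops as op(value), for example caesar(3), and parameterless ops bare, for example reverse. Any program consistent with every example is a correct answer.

caesar(1) | caesar(19) | take(2)

Check, running the answer program on each example:
  "zfhljuoygj" -> "agimkvpzhk" -> "tzbfdoisad" -> "tz"
  "qhvitra" -> "riwjusb" -> "kbpcnlu" -> "kb"
  "rntvx" -> "souwy" -> "lhnpr" -> "lh"
  "uadvttoblpc" -> "vbewuupcmqd" -> "ouxpnnivfjw" -> "ou"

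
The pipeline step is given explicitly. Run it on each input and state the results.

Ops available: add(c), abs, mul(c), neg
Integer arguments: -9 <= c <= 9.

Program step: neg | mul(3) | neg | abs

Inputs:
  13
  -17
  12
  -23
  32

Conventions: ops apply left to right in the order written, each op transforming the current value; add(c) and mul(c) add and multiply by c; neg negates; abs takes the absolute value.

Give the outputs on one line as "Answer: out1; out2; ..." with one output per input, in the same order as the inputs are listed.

Execution, op by op:
  13 -> -13 -> -39 -> 39 -> 39
  -17 -> 17 -> 51 -> -51 -> 51
  12 -> -12 -> -36 -> 36 -> 36
  -23 -> 23 -> 69 -> -69 -> 69
  32 -> -32 -> -96 -> 96 -> 96

39; 51; 36; 69; 96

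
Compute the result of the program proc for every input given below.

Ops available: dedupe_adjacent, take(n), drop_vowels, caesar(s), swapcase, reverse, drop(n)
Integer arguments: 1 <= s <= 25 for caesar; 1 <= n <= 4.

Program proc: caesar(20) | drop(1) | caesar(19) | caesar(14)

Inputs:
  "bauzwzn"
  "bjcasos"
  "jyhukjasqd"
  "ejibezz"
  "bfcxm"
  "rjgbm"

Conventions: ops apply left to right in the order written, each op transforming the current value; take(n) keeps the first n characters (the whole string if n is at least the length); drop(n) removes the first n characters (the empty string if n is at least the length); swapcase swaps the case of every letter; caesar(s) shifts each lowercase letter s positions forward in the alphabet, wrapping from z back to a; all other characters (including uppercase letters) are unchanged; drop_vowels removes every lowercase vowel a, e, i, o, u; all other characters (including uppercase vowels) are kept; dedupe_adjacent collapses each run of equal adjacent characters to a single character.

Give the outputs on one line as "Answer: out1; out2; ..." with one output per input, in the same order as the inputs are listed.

"bvaxao"; "kdbtpt"; "zivlkbtre"; "kjcfaa"; "gdyn"; "khcn"

Execution, op by op:
  "bauzwzn" -> "vuotqth" -> "uotqth" -> "nhmjma" -> "bvaxao"
  "bjcasos" -> "vdwumim" -> "dwumim" -> "wpnfbf" -> "kdbtpt"
  "jyhukjasqd" -> "dsboedumkx" -> "sboedumkx" -> "luhxwnfdq" -> "zivlkbtre"
  "ejibezz" -> "ydcvytt" -> "dcvytt" -> "wvormm" -> "kjcfaa"
  "bfcxm" -> "vzwrg" -> "zwrg" -> "spkz" -> "gdyn"
  "rjgbm" -> "ldavg" -> "davg" -> "wtoz" -> "khcn"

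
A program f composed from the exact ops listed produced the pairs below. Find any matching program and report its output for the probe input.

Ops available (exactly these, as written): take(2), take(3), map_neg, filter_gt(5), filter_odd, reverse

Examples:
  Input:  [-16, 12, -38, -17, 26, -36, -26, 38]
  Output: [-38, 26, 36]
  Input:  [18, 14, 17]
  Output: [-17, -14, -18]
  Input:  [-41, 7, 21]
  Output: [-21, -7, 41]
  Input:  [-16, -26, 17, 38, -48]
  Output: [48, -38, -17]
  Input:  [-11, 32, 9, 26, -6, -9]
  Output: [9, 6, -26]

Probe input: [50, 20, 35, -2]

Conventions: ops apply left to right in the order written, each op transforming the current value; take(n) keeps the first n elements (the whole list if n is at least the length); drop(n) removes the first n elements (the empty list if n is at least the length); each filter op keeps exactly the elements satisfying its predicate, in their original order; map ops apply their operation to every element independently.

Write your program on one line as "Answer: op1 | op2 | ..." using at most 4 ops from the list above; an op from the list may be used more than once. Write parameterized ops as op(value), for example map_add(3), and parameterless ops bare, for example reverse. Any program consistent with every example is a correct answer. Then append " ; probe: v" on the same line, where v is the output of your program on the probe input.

map_neg | reverse | take(3) ; probe: [2, -35, -20]

Check, running the answer program on each example:
  [-16, 12, -38, -17, 26, -36, -26, 38] -> [16, -12, 38, 17, -26, 36, 26, -38] -> [-38, 26, 36, -26, 17, 38, -12, 16] -> [-38, 26, 36]
  [18, 14, 17] -> [-18, -14, -17] -> [-17, -14, -18] -> [-17, -14, -18]
  [-41, 7, 21] -> [41, -7, -21] -> [-21, -7, 41] -> [-21, -7, 41]
  [-16, -26, 17, 38, -48] -> [16, 26, -17, -38, 48] -> [48, -38, -17, 26, 16] -> [48, -38, -17]
  [-11, 32, 9, 26, -6, -9] -> [11, -32, -9, -26, 6, 9] -> [9, 6, -26, -9, -32, 11] -> [9, 6, -26]
  probe: [50, 20, 35, -2] -> [-50, -20, -35, 2] -> [2, -35, -20, -50] -> [2, -35, -20]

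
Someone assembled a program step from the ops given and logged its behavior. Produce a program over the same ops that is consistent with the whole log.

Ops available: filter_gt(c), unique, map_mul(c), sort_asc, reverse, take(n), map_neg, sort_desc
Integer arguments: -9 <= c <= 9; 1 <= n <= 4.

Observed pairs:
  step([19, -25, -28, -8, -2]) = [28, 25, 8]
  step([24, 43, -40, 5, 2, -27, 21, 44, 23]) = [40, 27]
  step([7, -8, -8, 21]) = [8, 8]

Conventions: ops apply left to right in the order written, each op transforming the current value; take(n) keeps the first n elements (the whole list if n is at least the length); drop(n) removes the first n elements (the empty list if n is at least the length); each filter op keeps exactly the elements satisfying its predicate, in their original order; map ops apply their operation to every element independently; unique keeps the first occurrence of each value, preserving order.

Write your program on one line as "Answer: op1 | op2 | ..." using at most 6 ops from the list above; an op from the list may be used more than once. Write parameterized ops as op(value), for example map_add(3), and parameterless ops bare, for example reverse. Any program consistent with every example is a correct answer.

sort_asc | map_neg | reverse | filter_gt(2) | reverse

Check, running the answer program on each example:
  [19, -25, -28, -8, -2] -> [-28, -25, -8, -2, 19] -> [28, 25, 8, 2, -19] -> [-19, 2, 8, 25, 28] -> [8, 25, 28] -> [28, 25, 8]
  [24, 43, -40, 5, 2, -27, 21, 44, 23] -> [-40, -27, 2, 5, 21, 23, 24, 43, 44] -> [40, 27, -2, -5, -21, -23, -24, -43, -44] -> [-44, -43, -24, -23, -21, -5, -2, 27, 40] -> [27, 40] -> [40, 27]
  [7, -8, -8, 21] -> [-8, -8, 7, 21] -> [8, 8, -7, -21] -> [-21, -7, 8, 8] -> [8, 8] -> [8, 8]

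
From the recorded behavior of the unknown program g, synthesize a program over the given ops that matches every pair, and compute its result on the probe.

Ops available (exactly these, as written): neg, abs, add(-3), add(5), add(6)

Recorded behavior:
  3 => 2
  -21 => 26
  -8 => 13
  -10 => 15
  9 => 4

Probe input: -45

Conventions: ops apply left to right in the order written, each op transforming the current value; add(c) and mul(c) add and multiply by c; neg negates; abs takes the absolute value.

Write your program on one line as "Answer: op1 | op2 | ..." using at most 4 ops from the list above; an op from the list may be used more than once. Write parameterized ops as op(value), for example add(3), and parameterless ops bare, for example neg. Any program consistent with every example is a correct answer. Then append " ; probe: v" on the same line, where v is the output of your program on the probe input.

neg | add(5) | abs ; probe: 50

Check, running the answer program on each example:
  3 -> -3 -> 2 -> 2
  -21 -> 21 -> 26 -> 26
  -8 -> 8 -> 13 -> 13
  -10 -> 10 -> 15 -> 15
  9 -> -9 -> -4 -> 4
  probe: -45 -> 45 -> 50 -> 50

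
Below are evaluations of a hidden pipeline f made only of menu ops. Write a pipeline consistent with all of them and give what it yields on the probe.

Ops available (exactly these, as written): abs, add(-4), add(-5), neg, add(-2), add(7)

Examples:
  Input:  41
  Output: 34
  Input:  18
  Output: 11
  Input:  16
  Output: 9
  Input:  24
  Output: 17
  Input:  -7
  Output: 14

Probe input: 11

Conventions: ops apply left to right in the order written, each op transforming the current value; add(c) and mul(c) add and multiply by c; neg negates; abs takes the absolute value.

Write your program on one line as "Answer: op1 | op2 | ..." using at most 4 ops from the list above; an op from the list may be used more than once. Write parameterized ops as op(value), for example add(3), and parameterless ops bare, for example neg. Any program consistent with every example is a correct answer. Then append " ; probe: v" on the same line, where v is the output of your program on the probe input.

neg | add(7) | abs ; probe: 4

Check, running the answer program on each example:
  41 -> -41 -> -34 -> 34
  18 -> -18 -> -11 -> 11
  16 -> -16 -> -9 -> 9
  24 -> -24 -> -17 -> 17
  -7 -> 7 -> 14 -> 14
  probe: 11 -> -11 -> -4 -> 4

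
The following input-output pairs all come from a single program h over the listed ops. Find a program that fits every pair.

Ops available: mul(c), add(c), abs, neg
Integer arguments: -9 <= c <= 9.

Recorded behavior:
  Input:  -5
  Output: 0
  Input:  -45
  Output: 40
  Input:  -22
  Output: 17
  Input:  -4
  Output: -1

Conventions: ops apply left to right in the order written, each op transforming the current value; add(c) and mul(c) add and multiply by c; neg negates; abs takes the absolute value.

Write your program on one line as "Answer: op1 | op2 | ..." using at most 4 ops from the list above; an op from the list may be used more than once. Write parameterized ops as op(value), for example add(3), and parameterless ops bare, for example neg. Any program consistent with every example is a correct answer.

abs | add(-3) | add(-2)

Check, running the answer program on each example:
  -5 -> 5 -> 2 -> 0
  -45 -> 45 -> 42 -> 40
  -22 -> 22 -> 19 -> 17
  -4 -> 4 -> 1 -> -1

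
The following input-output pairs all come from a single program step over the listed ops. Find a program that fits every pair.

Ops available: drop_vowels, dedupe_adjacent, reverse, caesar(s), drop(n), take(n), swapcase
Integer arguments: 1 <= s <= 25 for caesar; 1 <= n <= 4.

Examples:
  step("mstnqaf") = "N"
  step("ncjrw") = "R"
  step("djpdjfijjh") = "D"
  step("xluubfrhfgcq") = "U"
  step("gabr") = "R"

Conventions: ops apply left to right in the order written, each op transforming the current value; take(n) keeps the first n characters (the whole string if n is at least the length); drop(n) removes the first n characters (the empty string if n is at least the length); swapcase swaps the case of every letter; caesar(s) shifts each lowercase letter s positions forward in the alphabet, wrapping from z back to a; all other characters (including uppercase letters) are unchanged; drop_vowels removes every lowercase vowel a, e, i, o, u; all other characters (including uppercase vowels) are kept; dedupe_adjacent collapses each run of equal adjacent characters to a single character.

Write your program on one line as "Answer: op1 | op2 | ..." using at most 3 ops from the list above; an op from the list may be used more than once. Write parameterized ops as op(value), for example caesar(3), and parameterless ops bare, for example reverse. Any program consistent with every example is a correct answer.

drop(3) | take(1) | swapcase

Check, running the answer program on each example:
  "mstnqaf" -> "nqaf" -> "n" -> "N"
  "ncjrw" -> "rw" -> "r" -> "R"
  "djpdjfijjh" -> "djfijjh" -> "d" -> "D"
  "xluubfrhfgcq" -> "ubfrhfgcq" -> "u" -> "U"
  "gabr" -> "r" -> "r" -> "R"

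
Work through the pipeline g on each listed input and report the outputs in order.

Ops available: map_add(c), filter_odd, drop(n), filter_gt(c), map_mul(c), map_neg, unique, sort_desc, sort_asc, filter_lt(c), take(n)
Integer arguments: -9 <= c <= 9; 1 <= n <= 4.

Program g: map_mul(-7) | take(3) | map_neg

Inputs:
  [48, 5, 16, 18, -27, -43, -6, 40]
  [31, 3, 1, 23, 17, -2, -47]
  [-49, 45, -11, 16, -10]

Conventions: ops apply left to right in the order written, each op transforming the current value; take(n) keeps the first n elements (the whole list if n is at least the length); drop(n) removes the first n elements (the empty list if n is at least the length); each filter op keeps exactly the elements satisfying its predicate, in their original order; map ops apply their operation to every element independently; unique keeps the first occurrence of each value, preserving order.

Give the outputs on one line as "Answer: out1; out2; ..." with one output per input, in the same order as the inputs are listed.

Execution, op by op:
  [48, 5, 16, 18, -27, -43, -6, 40] -> [-336, -35, -112, -126, 189, 301, 42, -280] -> [-336, -35, -112] -> [336, 35, 112]
  [31, 3, 1, 23, 17, -2, -47] -> [-217, -21, -7, -161, -119, 14, 329] -> [-217, -21, -7] -> [217, 21, 7]
  [-49, 45, -11, 16, -10] -> [343, -315, 77, -112, 70] -> [343, -315, 77] -> [-343, 315, -77]

[336, 35, 112]; [217, 21, 7]; [-343, 315, -77]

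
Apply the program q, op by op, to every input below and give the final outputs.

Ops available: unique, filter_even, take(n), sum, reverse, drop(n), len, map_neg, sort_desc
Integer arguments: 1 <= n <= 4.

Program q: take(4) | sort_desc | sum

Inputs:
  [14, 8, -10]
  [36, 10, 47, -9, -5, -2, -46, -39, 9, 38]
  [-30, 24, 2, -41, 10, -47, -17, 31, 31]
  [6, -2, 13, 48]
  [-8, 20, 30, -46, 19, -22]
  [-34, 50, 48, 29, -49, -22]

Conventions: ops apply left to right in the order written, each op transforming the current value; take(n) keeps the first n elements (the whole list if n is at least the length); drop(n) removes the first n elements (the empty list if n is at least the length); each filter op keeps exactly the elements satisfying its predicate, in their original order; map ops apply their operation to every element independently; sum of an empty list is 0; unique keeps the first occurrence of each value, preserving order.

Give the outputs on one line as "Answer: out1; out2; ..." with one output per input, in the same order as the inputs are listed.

12; 84; -45; 65; -4; 93

Execution, op by op:
  [14, 8, -10] -> [14, 8, -10] -> [14, 8, -10] -> 12
  [36, 10, 47, -9, -5, -2, -46, -39, 9, 38] -> [36, 10, 47, -9] -> [47, 36, 10, -9] -> 84
  [-30, 24, 2, -41, 10, -47, -17, 31, 31] -> [-30, 24, 2, -41] -> [24, 2, -30, -41] -> -45
  [6, -2, 13, 48] -> [6, -2, 13, 48] -> [48, 13, 6, -2] -> 65
  [-8, 20, 30, -46, 19, -22] -> [-8, 20, 30, -46] -> [30, 20, -8, -46] -> -4
  [-34, 50, 48, 29, -49, -22] -> [-34, 50, 48, 29] -> [50, 48, 29, -34] -> 93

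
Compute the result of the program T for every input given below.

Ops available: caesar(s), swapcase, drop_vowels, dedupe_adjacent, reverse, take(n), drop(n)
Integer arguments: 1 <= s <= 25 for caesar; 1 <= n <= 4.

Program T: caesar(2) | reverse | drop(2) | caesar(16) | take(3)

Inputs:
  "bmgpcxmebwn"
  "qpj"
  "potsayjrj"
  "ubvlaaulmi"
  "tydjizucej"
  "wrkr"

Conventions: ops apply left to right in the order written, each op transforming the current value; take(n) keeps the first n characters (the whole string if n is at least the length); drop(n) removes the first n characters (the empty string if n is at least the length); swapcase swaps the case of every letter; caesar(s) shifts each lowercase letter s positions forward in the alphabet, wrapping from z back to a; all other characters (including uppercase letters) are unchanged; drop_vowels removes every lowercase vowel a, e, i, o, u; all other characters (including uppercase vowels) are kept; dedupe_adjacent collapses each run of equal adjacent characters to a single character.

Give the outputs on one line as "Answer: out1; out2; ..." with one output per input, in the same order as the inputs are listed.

Execution, op by op:
  "bmgpcxmebwn" -> "doirezogdyp" -> "pydgozeriod" -> "dgozeriod" -> "twepuhyet" -> "twe"
  "qpj" -> "srl" -> "lrs" -> "s" -> "i" -> "i"
  "potsayjrj" -> "rqvucaltl" -> "ltlacuvqr" -> "lacuvqr" -> "bqsklgh" -> "bqs"
  "ubvlaaulmi" -> "wdxnccwnok" -> "konwccnxdw" -> "nwccnxdw" -> "dmssdntm" -> "dms"
  "tydjizucej" -> "vaflkbwegl" -> "lgewbklfav" -> "ewbklfav" -> "umrabvql" -> "umr"
  "wrkr" -> "ytmt" -> "tmty" -> "ty" -> "jo" -> "jo"

"twe"; "i"; "bqs"; "dms"; "umr"; "jo"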